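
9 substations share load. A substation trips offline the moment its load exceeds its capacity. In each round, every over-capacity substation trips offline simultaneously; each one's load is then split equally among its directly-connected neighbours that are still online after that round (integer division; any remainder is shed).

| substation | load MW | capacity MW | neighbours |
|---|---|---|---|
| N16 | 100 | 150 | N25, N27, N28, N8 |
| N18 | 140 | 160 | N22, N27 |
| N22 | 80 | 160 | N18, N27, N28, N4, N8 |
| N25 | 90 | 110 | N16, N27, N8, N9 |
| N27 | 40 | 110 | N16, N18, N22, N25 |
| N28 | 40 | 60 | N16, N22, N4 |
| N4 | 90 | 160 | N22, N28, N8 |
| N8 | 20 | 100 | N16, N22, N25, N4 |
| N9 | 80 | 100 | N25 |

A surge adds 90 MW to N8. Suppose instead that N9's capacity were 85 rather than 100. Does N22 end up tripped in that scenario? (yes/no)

yes

With N9's capacity at 85:
Round 1 — N8 at 110 > 100. N8 trips offline.
  N8 sheds 110 MW to N16, N22, N25, N4: 27 each (2 lost).
    N16: 100+27 = 127 ≤ 150
    N22: 80+27 = 107 ≤ 160
    N25: 90+27 = 117 > 110
    N4: 90+27 = 117 ≤ 160
Round 2 — N25 trips offline.
  N25 sheds 117 MW to N16, N27, N9: 39 each.
    N16: 127+39 = 166 > 150
    N27: 40+39 = 79 ≤ 110
    N9: 80+39 = 119 > 85
Round 3 — N16, N9 trip offline.
  N16 sheds 166 MW to N27, N28: 83 each.
    N27: 79+83 = 162 > 110
    N28: 40+83 = 123 > 60
  N9 sheds 119 MW: no online neighbours, lost.
Round 4 — N27, N28 trip offline.
  N27 sheds 162 MW to N18, N22: 81 each.
    N18: 140+81 = 221 > 160
    N22: 107+81 = 188 > 160
  N28 sheds 123 MW to N22, N4: 61 each (1 lost).
    N22: 188+61 = 249 > 160
    N4: 117+61 = 178 > 160
Round 5 — N18, N22, N4 trip offline.
  N18 sheds 221 MW: no online neighbours, lost.
  N22 sheds 249 MW: no online neighbours, lost.
  N4 sheds 178 MW: no online neighbours, lost.
No further trips.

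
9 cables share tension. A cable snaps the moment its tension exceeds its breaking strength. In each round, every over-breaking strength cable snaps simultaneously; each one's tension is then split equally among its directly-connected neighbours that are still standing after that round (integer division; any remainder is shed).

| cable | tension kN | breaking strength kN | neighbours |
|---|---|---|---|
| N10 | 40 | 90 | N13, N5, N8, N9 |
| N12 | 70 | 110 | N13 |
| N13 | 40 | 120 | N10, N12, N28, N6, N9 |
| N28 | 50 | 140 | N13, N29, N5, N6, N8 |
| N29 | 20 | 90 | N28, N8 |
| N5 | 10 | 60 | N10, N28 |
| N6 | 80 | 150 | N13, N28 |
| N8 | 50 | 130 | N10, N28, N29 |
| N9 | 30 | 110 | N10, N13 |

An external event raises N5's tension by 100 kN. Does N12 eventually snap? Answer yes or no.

Round 1 — N5 at 110 > 60. N5 snaps.
  N5 sheds 110 kN to N10, N28: 55 each.
    N10: 40+55 = 95 > 90
    N28: 50+55 = 105 ≤ 140
Round 2 — N10 snaps.
  N10 sheds 95 kN to N13, N8, N9: 31 each (2 lost).
    N13: 40+31 = 71 ≤ 120
    N8: 50+31 = 81 ≤ 130
    N9: 30+31 = 61 ≤ 110
No further breaks.

no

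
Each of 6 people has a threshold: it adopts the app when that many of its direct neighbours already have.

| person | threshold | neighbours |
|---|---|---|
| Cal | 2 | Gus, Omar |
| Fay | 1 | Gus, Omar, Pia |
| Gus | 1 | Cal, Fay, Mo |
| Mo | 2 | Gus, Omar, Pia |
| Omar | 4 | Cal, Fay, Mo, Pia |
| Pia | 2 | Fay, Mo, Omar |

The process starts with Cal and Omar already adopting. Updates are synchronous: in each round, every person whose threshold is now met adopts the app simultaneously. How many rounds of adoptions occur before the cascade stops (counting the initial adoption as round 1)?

3

Round 1 — Cal, Omar adopt the app (initial).
Round 2 — checking thresholds:
  Fay: 1 of 3 neighbours ≥ 1, adopts the app.
  Gus: 1 of 3 neighbours ≥ 1, adopts the app.
  Mo: 1 of 3 neighbours < 2, not yet.
  Pia: 1 of 3 neighbours < 2, not yet.
Round 3 — checking thresholds:
  Mo: 2 of 3 neighbours ≥ 2, adopts the app.
  Pia: 2 of 3 neighbours ≥ 2, adopts the app.
Round 4 — no new adoptions; cascade stops.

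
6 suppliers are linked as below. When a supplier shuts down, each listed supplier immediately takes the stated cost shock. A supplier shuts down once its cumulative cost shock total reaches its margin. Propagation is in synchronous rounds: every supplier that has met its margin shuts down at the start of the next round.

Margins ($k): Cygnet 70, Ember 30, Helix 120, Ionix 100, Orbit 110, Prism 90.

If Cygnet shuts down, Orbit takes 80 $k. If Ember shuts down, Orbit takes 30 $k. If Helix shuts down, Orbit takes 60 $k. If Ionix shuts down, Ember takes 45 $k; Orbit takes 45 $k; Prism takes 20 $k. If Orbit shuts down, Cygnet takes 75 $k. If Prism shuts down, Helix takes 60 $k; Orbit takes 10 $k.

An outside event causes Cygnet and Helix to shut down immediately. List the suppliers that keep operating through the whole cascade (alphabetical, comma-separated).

Round 1 — Cygnet, Helix shut down (initial).
  Orbit: +80+60 → 140 ≥ 110
Round 2 — Orbit shuts down.
No further shutdowns.

Ember, Ionix, Prism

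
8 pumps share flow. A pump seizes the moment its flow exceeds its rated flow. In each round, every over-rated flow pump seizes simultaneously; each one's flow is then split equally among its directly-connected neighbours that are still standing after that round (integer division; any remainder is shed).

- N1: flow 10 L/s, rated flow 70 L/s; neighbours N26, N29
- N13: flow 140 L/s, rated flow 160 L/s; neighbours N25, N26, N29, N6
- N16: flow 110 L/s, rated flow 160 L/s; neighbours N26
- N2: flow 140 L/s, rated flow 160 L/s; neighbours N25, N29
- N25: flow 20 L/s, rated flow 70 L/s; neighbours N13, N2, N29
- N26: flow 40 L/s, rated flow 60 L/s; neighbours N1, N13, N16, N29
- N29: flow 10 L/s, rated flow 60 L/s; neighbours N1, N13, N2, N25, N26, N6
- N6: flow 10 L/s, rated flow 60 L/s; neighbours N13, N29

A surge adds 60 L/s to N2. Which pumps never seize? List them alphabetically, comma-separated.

N1, N16

Round 1 — N2 at 200 > 160. N2 seizes.
  N2 sheds 200 L/s to N25, N29: 100 each.
    N25: 20+100 = 120 > 70
    N29: 10+100 = 110 > 60
Round 2 — N25, N29 seize.
  N25 sheds 120 L/s to N13: 120 each.
    N13: 140+120 = 260 > 160
  N29 sheds 110 L/s to N1, N13, N26, N6: 27 each (2 lost).
    N1: 10+27 = 37 ≤ 70
    N13: 260+27 = 287 > 160
    N26: 40+27 = 67 > 60
    N6: 10+27 = 37 ≤ 60
Round 3 — N13, N26 seize.
  N13 sheds 287 L/s to N6: 287 each.
    N6: 37+287 = 324 > 60
  N26 sheds 67 L/s to N1, N16: 33 each (1 lost).
    N1: 37+33 = 70 ≤ 70
    N16: 110+33 = 143 ≤ 160
Round 4 — N6 seizes.
  N6 sheds 324 L/s: no online neighbours, lost.
No further seizures.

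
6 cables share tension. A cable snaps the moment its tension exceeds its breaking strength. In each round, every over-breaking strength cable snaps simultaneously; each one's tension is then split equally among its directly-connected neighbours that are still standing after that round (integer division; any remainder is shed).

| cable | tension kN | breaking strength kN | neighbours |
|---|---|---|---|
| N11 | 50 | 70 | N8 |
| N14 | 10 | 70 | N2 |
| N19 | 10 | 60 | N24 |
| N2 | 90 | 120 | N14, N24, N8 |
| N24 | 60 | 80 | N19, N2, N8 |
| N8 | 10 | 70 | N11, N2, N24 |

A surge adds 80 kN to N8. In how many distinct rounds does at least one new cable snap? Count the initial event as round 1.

4

Round 1 — N8 at 90 > 70. N8 snaps.
  N8 sheds 90 kN to N11, N2, N24: 30 each.
    N11: 50+30 = 80 > 70
    N2: 90+30 = 120 ≤ 120
    N24: 60+30 = 90 > 80
Round 2 — N11, N24 snap.
  N11 sheds 80 kN: no online neighbours, lost.
  N24 sheds 90 kN to N19, N2: 45 each.
    N19: 10+45 = 55 ≤ 60
    N2: 120+45 = 165 > 120
Round 3 — N2 snaps.
  N2 sheds 165 kN to N14: 165 each.
    N14: 10+165 = 175 > 70
Round 4 — N14 snaps.
  N14 sheds 175 kN: no online neighbours, lost.
No further breaks.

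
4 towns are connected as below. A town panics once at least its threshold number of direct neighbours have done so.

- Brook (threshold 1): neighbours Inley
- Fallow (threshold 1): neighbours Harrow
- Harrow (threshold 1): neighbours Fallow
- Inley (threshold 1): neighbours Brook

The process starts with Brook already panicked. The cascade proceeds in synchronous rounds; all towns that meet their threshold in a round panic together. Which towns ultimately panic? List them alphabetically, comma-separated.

Brook, Inley

Round 1 — Brook panics (initial).
Round 2 — checking thresholds:
  Inley: 1 of 1 neighbours ≥ 1, panics.
Round 3 — no new panics; cascade stops.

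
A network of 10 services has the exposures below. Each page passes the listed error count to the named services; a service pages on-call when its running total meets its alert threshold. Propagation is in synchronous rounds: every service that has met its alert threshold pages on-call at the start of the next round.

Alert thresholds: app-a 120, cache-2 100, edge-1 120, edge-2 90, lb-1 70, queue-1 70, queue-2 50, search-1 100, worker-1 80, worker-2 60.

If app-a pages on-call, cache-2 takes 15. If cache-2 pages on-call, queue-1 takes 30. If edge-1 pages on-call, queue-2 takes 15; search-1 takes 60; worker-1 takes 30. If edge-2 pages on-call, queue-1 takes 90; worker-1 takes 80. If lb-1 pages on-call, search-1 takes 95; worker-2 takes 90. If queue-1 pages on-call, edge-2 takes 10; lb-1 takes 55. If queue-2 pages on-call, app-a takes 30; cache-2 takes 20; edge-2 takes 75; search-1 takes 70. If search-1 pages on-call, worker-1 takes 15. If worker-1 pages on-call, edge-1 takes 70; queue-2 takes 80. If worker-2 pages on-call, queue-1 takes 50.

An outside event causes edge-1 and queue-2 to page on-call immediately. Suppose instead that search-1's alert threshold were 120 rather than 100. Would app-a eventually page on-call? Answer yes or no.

With search-1's alert threshold at 120:
Round 1 — edge-1, queue-2 page on-call (initial).
  app-a: +30 → 30 < 120
  cache-2: +20 → 20 < 100
  edge-2: +75 → 75 < 90
  search-1: +60+70 → 130 ≥ 120
  worker-1: +30 → 30 < 80
Round 2 — search-1 pages on-call.
  worker-1: +15 → 45 < 80
No further pages.

no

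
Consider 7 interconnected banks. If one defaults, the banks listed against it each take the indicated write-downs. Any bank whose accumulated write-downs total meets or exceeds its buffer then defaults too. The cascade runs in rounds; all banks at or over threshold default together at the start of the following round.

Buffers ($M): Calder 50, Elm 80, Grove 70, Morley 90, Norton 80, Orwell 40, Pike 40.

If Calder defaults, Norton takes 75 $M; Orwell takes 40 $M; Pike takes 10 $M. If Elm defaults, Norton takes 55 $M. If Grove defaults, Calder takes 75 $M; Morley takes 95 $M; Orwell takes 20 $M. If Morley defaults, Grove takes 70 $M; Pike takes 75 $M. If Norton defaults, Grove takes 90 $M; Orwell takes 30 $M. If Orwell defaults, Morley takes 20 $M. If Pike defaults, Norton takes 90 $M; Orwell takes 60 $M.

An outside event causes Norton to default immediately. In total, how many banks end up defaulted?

Round 1 — Norton defaults (initial).
  Grove: +90 → 90 ≥ 70
  Orwell: +30 → 30 < 40
Round 2 — Grove defaults.
  Calder: +75 → 75 ≥ 50
  Morley: +95 → 95 ≥ 90
  Orwell: +20 → 50 ≥ 40
Round 3 — Calder, Morley, Orwell default.
  Pike: +10+75 → 85 ≥ 40
Round 4 — Pike defaults.
No further defaults.

6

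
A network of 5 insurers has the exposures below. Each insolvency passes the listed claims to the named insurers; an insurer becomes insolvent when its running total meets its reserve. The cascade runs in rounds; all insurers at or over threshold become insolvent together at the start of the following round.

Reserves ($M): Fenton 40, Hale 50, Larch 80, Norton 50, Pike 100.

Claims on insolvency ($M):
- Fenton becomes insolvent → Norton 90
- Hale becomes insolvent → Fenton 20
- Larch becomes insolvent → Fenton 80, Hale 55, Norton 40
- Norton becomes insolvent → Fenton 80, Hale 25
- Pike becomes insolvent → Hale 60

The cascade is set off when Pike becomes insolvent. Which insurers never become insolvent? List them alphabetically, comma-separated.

Fenton, Larch, Norton

Round 1 — Pike becomes insolvent (initial).
  Hale: +60 → 60 ≥ 50
Round 2 — Hale becomes insolvent.
  Fenton: +20 → 20 < 40
No further insolvencies.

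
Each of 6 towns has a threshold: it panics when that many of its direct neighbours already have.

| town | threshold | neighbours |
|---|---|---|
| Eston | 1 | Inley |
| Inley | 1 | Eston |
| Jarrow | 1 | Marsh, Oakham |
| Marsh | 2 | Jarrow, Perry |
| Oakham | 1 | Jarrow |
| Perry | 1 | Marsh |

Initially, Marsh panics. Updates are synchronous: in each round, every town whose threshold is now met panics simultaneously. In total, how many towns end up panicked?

4

Round 1 — Marsh panics (initial).
Round 2 — checking thresholds:
  Jarrow: 1 of 2 neighbours ≥ 1, panics.
  Perry: 1 of 1 neighbours ≥ 1, panics.
Round 3 — checking thresholds:
  Oakham: 1 of 1 neighbours ≥ 1, panics.
Round 4 — no new panics; cascade stops.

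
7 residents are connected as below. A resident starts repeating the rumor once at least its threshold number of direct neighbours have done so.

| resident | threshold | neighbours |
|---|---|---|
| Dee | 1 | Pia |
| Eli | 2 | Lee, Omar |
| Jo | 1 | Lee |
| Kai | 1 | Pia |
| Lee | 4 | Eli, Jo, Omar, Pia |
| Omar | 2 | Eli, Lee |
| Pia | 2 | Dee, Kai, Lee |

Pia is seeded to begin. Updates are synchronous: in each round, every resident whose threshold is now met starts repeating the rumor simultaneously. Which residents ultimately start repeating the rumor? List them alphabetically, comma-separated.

Round 1 — Pia starts repeating the rumor (initial).
Round 2 — checking thresholds:
  Dee: 1 of 1 neighbours ≥ 1, starts repeating the rumor.
  Kai: 1 of 1 neighbours ≥ 1, starts repeating the rumor.
  Lee: 1 of 4 neighbours < 4, below threshold.
Round 3 — no new spreads; cascade stops.

Dee, Kai, Pia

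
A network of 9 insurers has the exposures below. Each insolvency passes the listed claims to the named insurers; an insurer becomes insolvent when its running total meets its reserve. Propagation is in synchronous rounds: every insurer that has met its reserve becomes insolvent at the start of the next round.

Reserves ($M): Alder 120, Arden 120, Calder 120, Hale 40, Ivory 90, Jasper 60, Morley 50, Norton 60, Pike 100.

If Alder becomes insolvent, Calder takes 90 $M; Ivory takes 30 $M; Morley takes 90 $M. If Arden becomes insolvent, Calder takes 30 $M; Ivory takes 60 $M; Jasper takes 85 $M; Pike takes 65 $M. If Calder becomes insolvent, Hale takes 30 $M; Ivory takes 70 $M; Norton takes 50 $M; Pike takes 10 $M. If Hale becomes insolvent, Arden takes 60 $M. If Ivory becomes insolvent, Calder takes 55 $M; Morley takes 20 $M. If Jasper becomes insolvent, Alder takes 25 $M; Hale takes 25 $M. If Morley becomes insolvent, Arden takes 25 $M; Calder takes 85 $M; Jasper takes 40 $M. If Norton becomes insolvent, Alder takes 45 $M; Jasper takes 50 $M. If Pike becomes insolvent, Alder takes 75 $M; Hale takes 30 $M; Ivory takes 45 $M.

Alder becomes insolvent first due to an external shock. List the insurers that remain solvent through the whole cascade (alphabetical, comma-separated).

Round 1 — Alder becomes insolvent (initial).
  Calder: +90 → 90 < 120
  Ivory: +30 → 30 < 90
  Morley: +90 → 90 ≥ 50
Round 2 — Morley becomes insolvent.
  Arden: +25 → 25 < 120
  Calder: +85 → 175 ≥ 120
  Jasper: +40 → 40 < 60
Round 3 — Calder becomes insolvent.
  Hale: +30 → 30 < 40
  Ivory: +70 → 100 ≥ 90
  Norton: +50 → 50 < 60
  Pike: +10 → 10 < 100
Round 4 — Ivory becomes insolvent.
No further insolvencies.

Arden, Hale, Jasper, Norton, Pike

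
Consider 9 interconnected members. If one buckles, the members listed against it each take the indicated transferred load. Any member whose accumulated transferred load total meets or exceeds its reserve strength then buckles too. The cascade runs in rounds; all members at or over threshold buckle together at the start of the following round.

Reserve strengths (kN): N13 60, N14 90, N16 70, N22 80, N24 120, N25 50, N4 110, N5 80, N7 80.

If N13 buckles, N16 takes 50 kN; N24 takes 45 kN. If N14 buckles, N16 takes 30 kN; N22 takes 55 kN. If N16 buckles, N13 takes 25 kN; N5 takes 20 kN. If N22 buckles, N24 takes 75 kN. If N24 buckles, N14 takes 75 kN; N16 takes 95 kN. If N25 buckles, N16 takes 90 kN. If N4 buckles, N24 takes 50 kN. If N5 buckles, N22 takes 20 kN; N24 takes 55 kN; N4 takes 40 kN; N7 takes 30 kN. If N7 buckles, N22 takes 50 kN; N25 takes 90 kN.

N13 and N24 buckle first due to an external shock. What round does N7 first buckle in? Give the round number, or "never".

never

Round 1 — N13, N24 buckle (initial).
  N14: +75 → 75 < 90
  N16: +50+95 → 145 ≥ 70
Round 2 — N16 buckles.
  N5: +20 → 20 < 80
No further bucklings.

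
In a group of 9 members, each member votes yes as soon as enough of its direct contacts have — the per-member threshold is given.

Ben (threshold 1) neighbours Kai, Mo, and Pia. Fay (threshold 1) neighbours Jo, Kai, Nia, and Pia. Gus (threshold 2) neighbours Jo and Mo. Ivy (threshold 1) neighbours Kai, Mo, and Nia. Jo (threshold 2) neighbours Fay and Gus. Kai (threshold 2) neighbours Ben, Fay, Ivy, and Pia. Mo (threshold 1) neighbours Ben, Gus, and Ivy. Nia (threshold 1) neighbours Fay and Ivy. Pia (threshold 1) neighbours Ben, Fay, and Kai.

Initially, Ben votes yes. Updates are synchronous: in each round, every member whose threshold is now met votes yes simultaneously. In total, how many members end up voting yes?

7

Round 1 — Ben votes yes (initial).
Round 2 — checking thresholds:
  Kai: 1 of 4 neighbours < 2, below threshold.
  Mo: 1 of 3 neighbours ≥ 1, votes yes.
  Pia: 1 of 3 neighbours ≥ 1, votes yes.
Round 3 — checking thresholds:
  Fay: 1 of 4 neighbours ≥ 1, votes yes.
  Gus: 1 of 2 neighbours < 2, below threshold.
  Ivy: 1 of 3 neighbours ≥ 1, votes yes.
  Kai: 2 of 4 neighbours ≥ 2, votes yes.
Round 4 — checking thresholds:
  Gus: 1 of 2 neighbours < 2, below threshold.
  Jo: 1 of 2 neighbours < 2, below threshold.
  Nia: 2 of 2 neighbours ≥ 1, votes yes.
Round 5 — no new yes votes; cascade stops.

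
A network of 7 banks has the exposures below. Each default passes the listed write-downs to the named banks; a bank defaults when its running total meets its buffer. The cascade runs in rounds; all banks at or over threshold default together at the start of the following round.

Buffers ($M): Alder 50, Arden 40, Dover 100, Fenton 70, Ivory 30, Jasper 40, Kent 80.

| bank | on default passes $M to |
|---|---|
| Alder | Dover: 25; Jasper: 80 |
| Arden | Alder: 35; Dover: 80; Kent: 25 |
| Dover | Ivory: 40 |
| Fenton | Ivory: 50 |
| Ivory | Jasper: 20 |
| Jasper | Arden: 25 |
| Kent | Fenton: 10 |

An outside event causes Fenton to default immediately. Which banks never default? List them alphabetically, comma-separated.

Round 1 — Fenton defaults (initial).
  Ivory: +50 → 50 ≥ 30
Round 2 — Ivory defaults.
  Jasper: +20 → 20 < 40
No further defaults.

Alder, Arden, Dover, Jasper, Kent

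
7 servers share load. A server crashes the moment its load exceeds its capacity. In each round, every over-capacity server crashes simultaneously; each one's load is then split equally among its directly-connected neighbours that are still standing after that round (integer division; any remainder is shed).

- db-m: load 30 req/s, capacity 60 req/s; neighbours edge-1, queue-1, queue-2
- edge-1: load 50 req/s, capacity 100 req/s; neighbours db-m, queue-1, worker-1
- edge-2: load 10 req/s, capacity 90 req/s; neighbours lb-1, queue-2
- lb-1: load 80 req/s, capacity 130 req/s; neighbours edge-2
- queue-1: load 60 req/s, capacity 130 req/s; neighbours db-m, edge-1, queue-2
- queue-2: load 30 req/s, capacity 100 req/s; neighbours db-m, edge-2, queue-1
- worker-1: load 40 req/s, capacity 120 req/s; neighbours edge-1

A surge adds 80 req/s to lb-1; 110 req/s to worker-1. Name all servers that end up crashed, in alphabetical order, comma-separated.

Round 1 — lb-1 at 160 > 130; worker-1 at 150 > 120. lb-1, worker-1 crash.
  lb-1 sheds 160 req/s to edge-2: 160 each.
    edge-2: 10+160 = 170 > 90
  worker-1 sheds 150 req/s to edge-1: 150 each.
    edge-1: 50+150 = 200 > 100
Round 2 — edge-1, edge-2 crash.
  edge-1 sheds 200 req/s to db-m, queue-1: 100 each.
    db-m: 30+100 = 130 > 60
    queue-1: 60+100 = 160 > 130
  edge-2 sheds 170 req/s to queue-2: 170 each.
    queue-2: 30+170 = 200 > 100
Round 3 — db-m, queue-1, queue-2 crash.
  db-m sheds 130 req/s: no online neighbours, lost.
  queue-1 sheds 160 req/s: no online neighbours, lost.
  queue-2 sheds 200 req/s: no online neighbours, lost.
No further crashes.

db-m, edge-1, edge-2, lb-1, queue-1, queue-2, worker-1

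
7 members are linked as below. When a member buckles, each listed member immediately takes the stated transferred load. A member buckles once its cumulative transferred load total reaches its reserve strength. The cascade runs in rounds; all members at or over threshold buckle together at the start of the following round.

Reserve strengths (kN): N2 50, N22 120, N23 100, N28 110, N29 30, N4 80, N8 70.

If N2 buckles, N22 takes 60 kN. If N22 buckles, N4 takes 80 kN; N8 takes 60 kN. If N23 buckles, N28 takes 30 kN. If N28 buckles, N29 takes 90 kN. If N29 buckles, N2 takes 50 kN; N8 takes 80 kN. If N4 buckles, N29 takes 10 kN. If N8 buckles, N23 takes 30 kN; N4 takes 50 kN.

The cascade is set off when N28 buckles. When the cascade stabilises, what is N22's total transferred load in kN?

Round 1 — N28 buckles (initial).
  N29: +90 → 90 ≥ 30
Round 2 — N29 buckles.
  N2: +50 → 50 ≥ 50
  N8: +80 → 80 ≥ 70
Round 3 — N2, N8 buckle.
  N22: +60 → 60 < 120
  N23: +30 → 30 < 100
  N4: +50 → 50 < 80
No further bucklings.

60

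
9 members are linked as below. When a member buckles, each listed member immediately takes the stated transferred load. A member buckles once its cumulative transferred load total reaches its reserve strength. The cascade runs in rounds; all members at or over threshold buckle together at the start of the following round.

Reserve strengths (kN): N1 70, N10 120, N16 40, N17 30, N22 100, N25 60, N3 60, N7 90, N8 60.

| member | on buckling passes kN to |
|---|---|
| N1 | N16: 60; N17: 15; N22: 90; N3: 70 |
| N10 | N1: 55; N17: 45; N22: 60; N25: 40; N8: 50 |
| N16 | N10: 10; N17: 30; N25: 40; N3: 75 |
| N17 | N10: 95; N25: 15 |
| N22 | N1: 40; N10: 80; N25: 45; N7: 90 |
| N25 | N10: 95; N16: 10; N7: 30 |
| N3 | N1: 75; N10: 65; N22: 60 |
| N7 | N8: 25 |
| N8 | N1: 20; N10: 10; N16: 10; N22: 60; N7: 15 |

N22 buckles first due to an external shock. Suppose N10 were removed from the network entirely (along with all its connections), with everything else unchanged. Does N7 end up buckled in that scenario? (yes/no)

With N10 removed:
Round 1 — N22 buckles (initial).
  N1: +40 → 40 < 70
  N25: +45 → 45 < 60
  N7: +90 → 90 ≥ 90
Round 2 — N7 buckles.
  N8: +25 → 25 < 60
No further bucklings.

yes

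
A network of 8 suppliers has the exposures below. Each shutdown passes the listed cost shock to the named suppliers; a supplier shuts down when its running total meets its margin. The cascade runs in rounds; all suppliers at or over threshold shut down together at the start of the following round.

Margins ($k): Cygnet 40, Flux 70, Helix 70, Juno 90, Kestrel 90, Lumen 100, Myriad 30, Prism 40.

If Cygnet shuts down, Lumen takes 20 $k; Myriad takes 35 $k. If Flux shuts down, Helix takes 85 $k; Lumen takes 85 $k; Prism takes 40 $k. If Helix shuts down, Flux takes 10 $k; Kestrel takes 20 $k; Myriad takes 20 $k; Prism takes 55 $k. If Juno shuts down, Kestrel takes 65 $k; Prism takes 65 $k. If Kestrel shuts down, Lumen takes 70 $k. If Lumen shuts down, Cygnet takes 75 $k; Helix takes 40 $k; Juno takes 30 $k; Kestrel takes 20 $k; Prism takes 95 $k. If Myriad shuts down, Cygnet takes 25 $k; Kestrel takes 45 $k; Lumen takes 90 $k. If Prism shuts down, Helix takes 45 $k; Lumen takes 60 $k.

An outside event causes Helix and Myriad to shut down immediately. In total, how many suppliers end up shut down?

5

Round 1 — Helix, Myriad shut down (initial).
  Cygnet: +25 → 25 < 40
  Flux: +10 → 10 < 70
  Kestrel: +20+45 → 65 < 90
  Lumen: +90 → 90 < 100
  Prism: +55 → 55 ≥ 40
Round 2 — Prism shuts down.
  Lumen: +60 → 150 ≥ 100
Round 3 — Lumen shuts down.
  Cygnet: +75 → 100 ≥ 40
  Juno: +30 → 30 < 90
  Kestrel: +20 → 85 < 90
Round 4 — Cygnet shuts down.
No further shutdowns.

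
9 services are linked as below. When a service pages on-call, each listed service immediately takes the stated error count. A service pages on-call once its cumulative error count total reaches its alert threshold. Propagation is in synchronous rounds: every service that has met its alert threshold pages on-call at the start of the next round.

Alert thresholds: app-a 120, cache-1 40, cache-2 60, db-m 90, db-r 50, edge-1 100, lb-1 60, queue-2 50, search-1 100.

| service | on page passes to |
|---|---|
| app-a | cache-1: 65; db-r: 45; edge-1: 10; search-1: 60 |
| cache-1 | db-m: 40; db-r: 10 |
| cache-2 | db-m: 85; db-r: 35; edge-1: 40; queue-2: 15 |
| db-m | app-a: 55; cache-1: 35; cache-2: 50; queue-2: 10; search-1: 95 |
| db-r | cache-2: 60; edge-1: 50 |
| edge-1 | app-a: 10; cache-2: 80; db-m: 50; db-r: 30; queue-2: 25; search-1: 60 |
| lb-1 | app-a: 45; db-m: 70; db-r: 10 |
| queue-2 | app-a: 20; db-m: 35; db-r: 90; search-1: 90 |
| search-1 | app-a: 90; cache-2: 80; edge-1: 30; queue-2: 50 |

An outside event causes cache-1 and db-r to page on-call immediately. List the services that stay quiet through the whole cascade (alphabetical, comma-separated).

Round 1 — cache-1, db-r page on-call (initial).
  cache-2: +60 → 60 ≥ 60
  db-m: +40 → 40 < 90
  edge-1: +50 → 50 < 100
Round 2 — cache-2 pages on-call.
  db-m: +85 → 125 ≥ 90
  edge-1: +40 → 90 < 100
  queue-2: +15 → 15 < 50
Round 3 — db-m pages on-call.
  app-a: +55 → 55 < 120
  queue-2: +10 → 25 < 50
  search-1: +95 → 95 < 100
No further pages.

app-a, edge-1, lb-1, queue-2, search-1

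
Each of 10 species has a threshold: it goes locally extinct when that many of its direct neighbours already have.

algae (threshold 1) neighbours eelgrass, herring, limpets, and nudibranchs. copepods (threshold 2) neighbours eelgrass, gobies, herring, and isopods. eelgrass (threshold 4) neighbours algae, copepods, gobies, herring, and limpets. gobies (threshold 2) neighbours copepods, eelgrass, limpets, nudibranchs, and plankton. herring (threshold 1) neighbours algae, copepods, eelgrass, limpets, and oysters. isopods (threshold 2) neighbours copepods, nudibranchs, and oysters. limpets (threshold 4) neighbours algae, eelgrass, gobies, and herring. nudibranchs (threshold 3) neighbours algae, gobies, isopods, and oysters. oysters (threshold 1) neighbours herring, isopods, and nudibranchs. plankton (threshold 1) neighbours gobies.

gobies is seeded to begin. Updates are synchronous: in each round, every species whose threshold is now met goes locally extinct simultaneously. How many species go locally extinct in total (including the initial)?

Round 1 — gobies goes locally extinct (initial).
Round 2 — checking thresholds:
  copepods: 1 of 4 neighbours < 2, holds.
  eelgrass: 1 of 5 neighbours < 4, holds.
  limpets: 1 of 4 neighbours < 4, holds.
  nudibranchs: 1 of 4 neighbours < 3, holds.
  plankton: 1 of 1 neighbours ≥ 1, goes locally extinct.
Round 3 — no new extinctions; cascade stops.

2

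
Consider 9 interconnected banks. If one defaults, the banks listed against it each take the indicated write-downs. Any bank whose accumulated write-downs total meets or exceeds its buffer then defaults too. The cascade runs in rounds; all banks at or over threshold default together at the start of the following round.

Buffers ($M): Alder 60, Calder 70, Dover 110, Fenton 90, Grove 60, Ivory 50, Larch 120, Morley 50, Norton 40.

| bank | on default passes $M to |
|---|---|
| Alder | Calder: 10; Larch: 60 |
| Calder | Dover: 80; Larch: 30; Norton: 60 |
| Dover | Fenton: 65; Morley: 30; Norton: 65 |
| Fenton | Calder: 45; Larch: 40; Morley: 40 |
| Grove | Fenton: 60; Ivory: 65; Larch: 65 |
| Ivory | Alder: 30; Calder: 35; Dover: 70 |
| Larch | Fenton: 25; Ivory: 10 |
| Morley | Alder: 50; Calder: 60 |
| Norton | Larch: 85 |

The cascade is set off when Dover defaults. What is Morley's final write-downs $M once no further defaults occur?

30

Round 1 — Dover defaults (initial).
  Fenton: +65 → 65 < 90
  Morley: +30 → 30 < 50
  Norton: +65 → 65 ≥ 40
Round 2 — Norton defaults.
  Larch: +85 → 85 < 120
No further defaults.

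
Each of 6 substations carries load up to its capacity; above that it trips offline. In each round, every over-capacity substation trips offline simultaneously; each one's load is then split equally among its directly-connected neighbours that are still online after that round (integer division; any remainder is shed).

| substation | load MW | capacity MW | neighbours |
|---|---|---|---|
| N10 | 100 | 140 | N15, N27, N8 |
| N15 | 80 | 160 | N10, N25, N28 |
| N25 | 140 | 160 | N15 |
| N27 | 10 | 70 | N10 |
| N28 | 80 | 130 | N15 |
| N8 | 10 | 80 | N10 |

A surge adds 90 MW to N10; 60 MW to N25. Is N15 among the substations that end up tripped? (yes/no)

yes

Round 1 — N10 at 190 > 140; N25 at 200 > 160. N10, N25 trip offline.
  N10 sheds 190 MW to N15, N27, N8: 63 each (1 lost).
    N15: 80+63 = 143 ≤ 160
    N27: 10+63 = 73 > 70
    N8: 10+63 = 73 ≤ 80
  N25 sheds 200 MW to N15: 200 each.
    N15: 143+200 = 343 > 160
Round 2 — N15, N27 trip offline.
  N15 sheds 343 MW to N28: 343 each.
    N28: 80+343 = 423 > 130
  N27 sheds 73 MW: no online neighbours, lost.
Round 3 — N28 trips offline.
  N28 sheds 423 MW: no online neighbours, lost.
No further trips.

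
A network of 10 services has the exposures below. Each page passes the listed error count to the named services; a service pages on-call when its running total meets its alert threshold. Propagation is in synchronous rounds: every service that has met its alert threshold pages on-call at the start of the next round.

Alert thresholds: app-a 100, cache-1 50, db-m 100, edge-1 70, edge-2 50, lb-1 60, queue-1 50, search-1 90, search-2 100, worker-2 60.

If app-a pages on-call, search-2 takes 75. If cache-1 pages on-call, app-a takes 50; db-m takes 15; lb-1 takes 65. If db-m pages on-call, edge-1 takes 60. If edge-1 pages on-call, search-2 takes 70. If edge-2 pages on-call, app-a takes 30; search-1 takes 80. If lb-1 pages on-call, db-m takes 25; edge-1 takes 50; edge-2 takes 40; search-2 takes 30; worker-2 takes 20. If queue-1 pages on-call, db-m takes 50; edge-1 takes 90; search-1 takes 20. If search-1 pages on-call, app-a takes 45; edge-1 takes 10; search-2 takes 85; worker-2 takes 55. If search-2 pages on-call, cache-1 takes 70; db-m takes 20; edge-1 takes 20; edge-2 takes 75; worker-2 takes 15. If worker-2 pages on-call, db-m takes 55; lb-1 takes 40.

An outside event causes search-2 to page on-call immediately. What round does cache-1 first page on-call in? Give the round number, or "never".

2

Round 1 — search-2 pages on-call (initial).
  cache-1: +70 → 70 ≥ 50
  db-m: +20 → 20 < 100
  edge-1: +20 → 20 < 70
  edge-2: +75 → 75 ≥ 50
  worker-2: +15 → 15 < 60
Round 2 — cache-1, edge-2 page on-call.
  app-a: +50+30 → 80 < 100
  db-m: +15 → 35 < 100
  lb-1: +65 → 65 ≥ 60
  search-1: +80 → 80 < 90
Round 3 — lb-1 pages on-call.
  db-m: +25 → 60 < 100
  edge-1: +50 → 70 ≥ 70
  worker-2: +20 → 35 < 60
Round 4 — edge-1 pages on-call.
No further pages.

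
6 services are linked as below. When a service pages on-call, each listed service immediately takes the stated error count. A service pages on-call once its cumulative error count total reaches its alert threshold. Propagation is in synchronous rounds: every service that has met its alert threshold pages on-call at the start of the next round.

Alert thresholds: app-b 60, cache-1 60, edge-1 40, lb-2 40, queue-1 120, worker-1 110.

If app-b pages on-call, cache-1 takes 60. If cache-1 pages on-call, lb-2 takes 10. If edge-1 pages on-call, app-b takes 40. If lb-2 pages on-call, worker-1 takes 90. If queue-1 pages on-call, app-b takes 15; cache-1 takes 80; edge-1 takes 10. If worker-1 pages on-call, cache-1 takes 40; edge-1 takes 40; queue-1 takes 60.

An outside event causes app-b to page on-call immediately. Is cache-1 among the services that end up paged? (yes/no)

Round 1 — app-b pages on-call (initial).
  cache-1: +60 → 60 ≥ 60
Round 2 — cache-1 pages on-call.
  lb-2: +10 → 10 < 40
No further pages.

yes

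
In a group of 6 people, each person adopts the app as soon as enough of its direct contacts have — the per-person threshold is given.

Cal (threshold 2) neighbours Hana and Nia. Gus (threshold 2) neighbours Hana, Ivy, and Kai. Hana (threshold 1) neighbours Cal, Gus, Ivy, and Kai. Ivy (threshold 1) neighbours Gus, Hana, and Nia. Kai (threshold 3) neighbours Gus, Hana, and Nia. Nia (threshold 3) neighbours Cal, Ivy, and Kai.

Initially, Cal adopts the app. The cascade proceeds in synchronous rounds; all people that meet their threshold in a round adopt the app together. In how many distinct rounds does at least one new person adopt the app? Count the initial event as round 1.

Round 1 — Cal adopts the app (initial).
Round 2 — checking thresholds:
  Hana: 1 of 4 neighbours ≥ 1, adopts the app.
  Nia: 1 of 3 neighbours < 3, not yet.
Round 3 — checking thresholds:
  Gus: 1 of 3 neighbours < 2, not yet.
  Ivy: 1 of 3 neighbours ≥ 1, adopts the app.
  Kai: 1 of 3 neighbours < 3, not yet.
  Nia: 1 of 3 neighbours < 3, not yet.
Round 4 — checking thresholds:
  Gus: 2 of 3 neighbours ≥ 2, adopts the app.
  Kai: 1 of 3 neighbours < 3, not yet.
  Nia: 2 of 3 neighbours < 3, not yet.
Round 5 — no new adoptions; cascade stops.

4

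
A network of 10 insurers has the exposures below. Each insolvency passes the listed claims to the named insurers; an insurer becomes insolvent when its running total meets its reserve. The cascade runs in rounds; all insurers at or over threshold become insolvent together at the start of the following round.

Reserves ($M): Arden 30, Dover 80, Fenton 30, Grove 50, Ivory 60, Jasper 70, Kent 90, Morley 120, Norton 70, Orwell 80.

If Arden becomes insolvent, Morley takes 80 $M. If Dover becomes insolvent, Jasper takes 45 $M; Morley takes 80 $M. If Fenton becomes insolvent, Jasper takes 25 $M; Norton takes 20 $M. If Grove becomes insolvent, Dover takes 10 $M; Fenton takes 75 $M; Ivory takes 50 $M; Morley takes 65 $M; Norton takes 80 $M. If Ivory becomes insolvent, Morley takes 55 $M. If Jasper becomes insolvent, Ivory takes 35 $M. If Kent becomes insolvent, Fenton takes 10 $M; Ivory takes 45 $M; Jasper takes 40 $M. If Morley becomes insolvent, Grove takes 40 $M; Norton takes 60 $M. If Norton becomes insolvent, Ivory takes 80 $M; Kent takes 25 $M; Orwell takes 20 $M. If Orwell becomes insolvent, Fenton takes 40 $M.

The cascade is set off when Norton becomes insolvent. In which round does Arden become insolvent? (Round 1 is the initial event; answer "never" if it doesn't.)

Round 1 — Norton becomes insolvent (initial).
  Ivory: +80 → 80 ≥ 60
  Kent: +25 → 25 < 90
  Orwell: +20 → 20 < 80
Round 2 — Ivory becomes insolvent.
  Morley: +55 → 55 < 120
No further insolvencies.

never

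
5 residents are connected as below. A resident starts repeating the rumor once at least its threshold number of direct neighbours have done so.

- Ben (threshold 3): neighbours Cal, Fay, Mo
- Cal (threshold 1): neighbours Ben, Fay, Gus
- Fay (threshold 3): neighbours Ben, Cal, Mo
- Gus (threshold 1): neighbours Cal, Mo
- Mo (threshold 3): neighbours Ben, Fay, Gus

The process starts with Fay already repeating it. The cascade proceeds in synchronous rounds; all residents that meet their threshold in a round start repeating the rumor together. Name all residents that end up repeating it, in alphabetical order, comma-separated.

Round 1 — Fay starts repeating the rumor (initial).
Round 2 — checking thresholds:
  Ben: 1 of 3 neighbours < 3, not yet.
  Cal: 1 of 3 neighbours ≥ 1, starts repeating the rumor.
  Mo: 1 of 3 neighbours < 3, not yet.
Round 3 — checking thresholds:
  Ben: 2 of 3 neighbours < 3, not yet.
  Gus: 1 of 2 neighbours ≥ 1, starts repeating the rumor.
  Mo: 1 of 3 neighbours < 3, not yet.
Round 4 — no new spreads; cascade stops.

Cal, Fay, Gus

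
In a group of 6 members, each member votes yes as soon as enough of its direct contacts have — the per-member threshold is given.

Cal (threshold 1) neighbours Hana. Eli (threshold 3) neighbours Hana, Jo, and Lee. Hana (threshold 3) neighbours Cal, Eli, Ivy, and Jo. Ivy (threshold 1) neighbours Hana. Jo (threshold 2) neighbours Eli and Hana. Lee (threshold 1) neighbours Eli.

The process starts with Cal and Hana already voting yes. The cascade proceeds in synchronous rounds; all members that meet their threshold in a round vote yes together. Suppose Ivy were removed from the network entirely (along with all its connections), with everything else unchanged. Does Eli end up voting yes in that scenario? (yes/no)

With Ivy removed:
Round 1 — Cal, Hana vote yes (initial).
Round 2 — no new yes votes; cascade stops.

no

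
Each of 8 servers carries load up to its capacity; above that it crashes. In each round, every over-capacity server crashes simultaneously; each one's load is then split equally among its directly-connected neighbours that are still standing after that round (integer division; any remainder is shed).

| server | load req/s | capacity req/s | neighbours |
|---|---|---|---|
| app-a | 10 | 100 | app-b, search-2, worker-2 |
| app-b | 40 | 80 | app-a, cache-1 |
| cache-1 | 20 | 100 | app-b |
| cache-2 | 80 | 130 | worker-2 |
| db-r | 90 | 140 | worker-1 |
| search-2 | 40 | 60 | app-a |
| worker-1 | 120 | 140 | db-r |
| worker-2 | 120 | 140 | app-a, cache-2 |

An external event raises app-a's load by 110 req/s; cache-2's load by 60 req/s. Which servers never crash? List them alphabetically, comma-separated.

app-b, cache-1, db-r, worker-1

Round 1 — app-a at 120 > 100; cache-2 at 140 > 130. app-a, cache-2 crash.
  app-a sheds 120 req/s to app-b, search-2, worker-2: 40 each.
    app-b: 40+40 = 80 ≤ 80
    search-2: 40+40 = 80 > 60
    worker-2: 120+40 = 160 > 140
  cache-2 sheds 140 req/s to worker-2: 140 each.
    worker-2: 160+140 = 300 > 140
Round 2 — search-2, worker-2 crash.
  search-2 sheds 80 req/s: no online neighbours, lost.
  worker-2 sheds 300 req/s: no online neighbours, lost.
No further crashes.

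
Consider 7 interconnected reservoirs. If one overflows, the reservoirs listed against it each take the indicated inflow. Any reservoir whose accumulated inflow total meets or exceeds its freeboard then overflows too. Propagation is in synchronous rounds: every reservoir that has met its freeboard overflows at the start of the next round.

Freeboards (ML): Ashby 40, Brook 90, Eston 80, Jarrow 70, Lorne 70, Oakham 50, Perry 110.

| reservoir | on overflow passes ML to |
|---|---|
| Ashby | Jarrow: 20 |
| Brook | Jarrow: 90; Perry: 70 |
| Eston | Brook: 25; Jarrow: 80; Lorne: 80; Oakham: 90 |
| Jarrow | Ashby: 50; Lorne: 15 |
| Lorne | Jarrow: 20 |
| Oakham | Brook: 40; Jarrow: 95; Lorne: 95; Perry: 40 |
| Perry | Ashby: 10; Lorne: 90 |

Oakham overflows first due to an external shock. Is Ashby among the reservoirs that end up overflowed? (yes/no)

Round 1 — Oakham overflows (initial).
  Brook: +40 → 40 < 90
  Jarrow: +95 → 95 ≥ 70
  Lorne: +95 → 95 ≥ 70
  Perry: +40 → 40 < 110
Round 2 — Jarrow, Lorne overflow.
  Ashby: +50 → 50 ≥ 40
Round 3 — Ashby overflows.
No further overflows.

yes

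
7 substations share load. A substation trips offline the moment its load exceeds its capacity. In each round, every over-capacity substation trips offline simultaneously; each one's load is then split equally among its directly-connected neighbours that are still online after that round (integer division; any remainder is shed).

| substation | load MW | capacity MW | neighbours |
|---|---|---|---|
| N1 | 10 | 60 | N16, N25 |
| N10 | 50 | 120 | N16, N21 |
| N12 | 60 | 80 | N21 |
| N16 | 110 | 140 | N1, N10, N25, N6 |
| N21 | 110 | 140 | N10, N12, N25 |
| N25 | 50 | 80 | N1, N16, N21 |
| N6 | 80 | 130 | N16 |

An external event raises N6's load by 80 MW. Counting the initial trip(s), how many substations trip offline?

Round 1 — N6 at 160 > 130. N6 trips offline.
  N6 sheds 160 MW to N16: 160 each.
    N16: 110+160 = 270 > 140
Round 2 — N16 trips offline.
  N16 sheds 270 MW to N1, N10, N25: 90 each.
    N1: 10+90 = 100 > 60
    N10: 50+90 = 140 > 120
    N25: 50+90 = 140 > 80
Round 3 — N1, N10, N25 trip offline.
  N1 sheds 100 MW: no online neighbours, lost.
  N10 sheds 140 MW to N21: 140 each.
    N21: 110+140 = 250 > 140
  N25 sheds 140 MW to N21: 140 each.
    N21: 250+140 = 390 > 140
Round 4 — N21 trips offline.
  N21 sheds 390 MW to N12: 390 each.
    N12: 60+390 = 450 > 80
Round 5 — N12 trips offline.
  N12 sheds 450 MW: no online neighbours, lost.
No further trips.

7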